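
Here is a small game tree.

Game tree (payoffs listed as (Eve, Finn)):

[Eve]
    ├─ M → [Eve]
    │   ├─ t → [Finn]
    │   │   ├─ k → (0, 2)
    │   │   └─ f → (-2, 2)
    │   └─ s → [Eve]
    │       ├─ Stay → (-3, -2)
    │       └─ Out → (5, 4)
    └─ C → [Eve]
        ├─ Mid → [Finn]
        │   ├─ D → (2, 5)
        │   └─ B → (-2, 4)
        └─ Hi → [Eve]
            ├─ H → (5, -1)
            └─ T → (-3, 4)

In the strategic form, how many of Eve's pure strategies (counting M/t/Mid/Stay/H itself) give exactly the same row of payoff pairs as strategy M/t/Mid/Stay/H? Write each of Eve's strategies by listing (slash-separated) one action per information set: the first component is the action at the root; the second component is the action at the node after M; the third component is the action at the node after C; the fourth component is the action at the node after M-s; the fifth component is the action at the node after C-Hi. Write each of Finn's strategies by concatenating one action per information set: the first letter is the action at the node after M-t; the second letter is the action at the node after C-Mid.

Row for M/t/Mid/Stay/H (columns kD, kB, fD, fB): (0,2) (0,2) (-2,2) (-2,2).
Under M/t/Mid/Stay/H, Eve's choice at the node after C and at the node after M-s and at the node after C-Hi can never be reached regardless of what Finn does, so varying those choices leaves every outcome unchanged.
Holding the reachable choices fixed and varying the unreachable ones freely already gives 2 × 2 × 2 = 8 equivalent strategies.
No other strategy reproduces this row, so those 8 are the full class: M/t/Mid/Stay/H, M/t/Mid/Stay/T, M/t/Mid/Out/H, M/t/Mid/Out/T, M/t/Hi/Stay/H, M/t/Hi/Stay/T, M/t/Hi/Out/H, M/t/Hi/Out/T.

8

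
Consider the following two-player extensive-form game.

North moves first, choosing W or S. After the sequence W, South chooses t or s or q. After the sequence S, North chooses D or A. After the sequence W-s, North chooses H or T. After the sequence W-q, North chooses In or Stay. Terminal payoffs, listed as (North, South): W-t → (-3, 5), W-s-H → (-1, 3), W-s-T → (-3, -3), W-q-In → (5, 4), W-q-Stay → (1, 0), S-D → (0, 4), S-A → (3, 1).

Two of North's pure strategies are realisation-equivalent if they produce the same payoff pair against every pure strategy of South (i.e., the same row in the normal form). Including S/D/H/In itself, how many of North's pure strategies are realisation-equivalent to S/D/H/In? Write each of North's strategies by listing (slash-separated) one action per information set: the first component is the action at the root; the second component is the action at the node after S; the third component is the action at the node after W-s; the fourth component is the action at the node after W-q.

Row for S/D/H/In (columns t, s, q): (0,4) (0,4) (0,4).
Under S/D/H/In, North's choice at the node after W-s and at the node after W-q can never be reached regardless of what South does, so varying those choices leaves every outcome unchanged.
Holding the reachable choices fixed and varying the unreachable ones freely already gives 2 × 2 = 4 equivalent strategies.
No other strategy reproduces this row, so those 4 are the full class: S/D/H/In, S/D/H/Stay, S/D/T/In, S/D/T/Stay.

4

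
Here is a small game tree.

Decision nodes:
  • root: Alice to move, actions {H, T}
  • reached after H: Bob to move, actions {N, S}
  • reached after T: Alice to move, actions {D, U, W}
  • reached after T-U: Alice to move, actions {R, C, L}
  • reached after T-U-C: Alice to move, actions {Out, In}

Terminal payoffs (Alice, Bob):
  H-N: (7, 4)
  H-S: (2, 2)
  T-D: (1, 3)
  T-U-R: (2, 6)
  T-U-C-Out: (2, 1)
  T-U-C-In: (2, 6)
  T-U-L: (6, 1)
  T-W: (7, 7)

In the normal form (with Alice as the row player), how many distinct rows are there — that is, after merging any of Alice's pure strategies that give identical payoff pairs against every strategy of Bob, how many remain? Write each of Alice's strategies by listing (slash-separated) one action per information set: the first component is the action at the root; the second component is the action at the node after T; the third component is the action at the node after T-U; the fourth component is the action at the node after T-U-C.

Alice has 36 pure strategies: H/D/R/Out, H/D/R/In, H/D/C/Out, H/D/C/In, H/D/L/Out, H/D/L/In, H/U/R/Out, H/U/R/In, H/U/C/Out, H/U/C/In, H/U/L/Out, H/U/L/In, H/W/R/Out, H/W/R/In, H/W/C/Out, H/W/C/In, H/W/L/Out, H/W/L/In, T/D/R/Out, T/D/R/In, T/D/C/Out, T/D/C/In, T/D/L/Out, T/D/L/In, T/U/R/Out, T/U/R/In, T/U/C/Out, T/U/C/In, T/U/L/Out, T/U/L/In, T/W/R/Out, T/W/R/In, T/W/C/Out, T/W/C/In, T/W/L/Out, T/W/L/In. Columns: N, S.
{H/D/R/Out, H/D/R/In, H/D/C/Out, H/D/C/In, H/D/L/Out, H/D/L/In, H/U/R/Out, H/U/R/In, H/U/C/Out, H/U/C/In, H/U/L/Out, H/U/L/In, H/W/R/Out, H/W/R/In, H/W/C/Out, H/W/C/In, H/W/L/Out, H/W/L/In} → row (7,4) (2,2)
{T/D/R/Out, T/D/R/In, T/D/C/Out, T/D/C/In, T/D/L/Out, T/D/L/In} → row (1,3) (1,3)
{T/U/R/Out, T/U/R/In, T/U/C/In} → row (2,6) (2,6)
{T/U/C/Out} → row (2,1) (2,1)
{T/U/L/Out, T/U/L/In} → row (6,1) (6,1)
{T/W/R/Out, T/W/R/In, T/W/C/Out, T/W/C/In, T/W/L/Out, T/W/L/In} → row (7,7) (7,7)
That's 6 distinct rows out of 36 strategies.

6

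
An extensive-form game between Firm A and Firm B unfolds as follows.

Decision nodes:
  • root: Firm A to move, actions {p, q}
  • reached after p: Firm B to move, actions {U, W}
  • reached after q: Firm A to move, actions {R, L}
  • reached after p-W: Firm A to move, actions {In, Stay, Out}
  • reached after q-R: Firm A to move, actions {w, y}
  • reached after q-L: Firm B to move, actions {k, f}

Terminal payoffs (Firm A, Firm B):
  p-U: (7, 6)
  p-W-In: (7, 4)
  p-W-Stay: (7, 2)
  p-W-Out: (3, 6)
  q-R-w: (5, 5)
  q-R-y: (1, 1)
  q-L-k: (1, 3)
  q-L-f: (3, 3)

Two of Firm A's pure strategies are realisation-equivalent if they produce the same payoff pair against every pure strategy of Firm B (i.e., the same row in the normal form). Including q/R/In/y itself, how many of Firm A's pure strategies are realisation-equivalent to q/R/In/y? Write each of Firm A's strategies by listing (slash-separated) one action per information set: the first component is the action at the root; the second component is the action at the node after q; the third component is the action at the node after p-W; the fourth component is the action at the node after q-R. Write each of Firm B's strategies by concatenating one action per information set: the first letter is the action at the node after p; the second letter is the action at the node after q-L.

Row for q/R/In/y (columns Uk, Uf, Wk, Wf): (1,1) (1,1) (1,1) (1,1).
Under q/R/In/y, Firm A's choice at the node after p-W can never be reached regardless of what Firm B does, so varying those choices leaves every outcome unchanged.
Holding the reachable choices fixed and varying the unreachable one freely already gives 3 equivalent strategies.
No other strategy reproduces this row, so those 3 are the full class: q/R/In/y, q/R/Stay/y, q/R/Out/y.

3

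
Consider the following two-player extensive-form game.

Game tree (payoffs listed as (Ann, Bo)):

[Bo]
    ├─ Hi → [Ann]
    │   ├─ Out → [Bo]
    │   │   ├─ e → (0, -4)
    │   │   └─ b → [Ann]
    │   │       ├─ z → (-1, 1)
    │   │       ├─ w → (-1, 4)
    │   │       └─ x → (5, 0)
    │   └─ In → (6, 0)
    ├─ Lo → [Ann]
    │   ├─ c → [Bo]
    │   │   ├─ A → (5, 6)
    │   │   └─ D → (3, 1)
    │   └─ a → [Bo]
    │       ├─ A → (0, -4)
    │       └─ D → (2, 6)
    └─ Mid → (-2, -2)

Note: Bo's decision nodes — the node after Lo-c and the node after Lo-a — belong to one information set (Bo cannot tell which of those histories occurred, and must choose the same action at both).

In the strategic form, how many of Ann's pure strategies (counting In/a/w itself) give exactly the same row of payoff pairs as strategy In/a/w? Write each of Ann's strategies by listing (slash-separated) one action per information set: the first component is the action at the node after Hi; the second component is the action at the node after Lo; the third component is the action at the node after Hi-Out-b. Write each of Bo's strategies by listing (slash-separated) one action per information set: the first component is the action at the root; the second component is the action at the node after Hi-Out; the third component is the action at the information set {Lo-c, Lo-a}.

3

Row for In/a/w (columns Hi/e/A, Hi/e/D, Hi/b/A, Hi/b/D, Lo/e/A, Lo/e/D, Lo/b/A, Lo/b/D, Mid/e/A, Mid/e/D, Mid/b/A, Mid/b/D): (6,0) (6,0) (6,0) (6,0) (0,-4) (2,6) (0,-4) (2,6) (-2,-2) (-2,-2) (-2,-2) (-2,-2).
Under In/a/w, Ann's choice at the node after Hi-Out-b can never be reached regardless of what Bo does, so varying those choices leaves every outcome unchanged.
Holding the reachable choices fixed and varying the unreachable one freely already gives 3 equivalent strategies.
No other strategy reproduces this row, so those 3 are the full class: In/a/z, In/a/w, In/a/x.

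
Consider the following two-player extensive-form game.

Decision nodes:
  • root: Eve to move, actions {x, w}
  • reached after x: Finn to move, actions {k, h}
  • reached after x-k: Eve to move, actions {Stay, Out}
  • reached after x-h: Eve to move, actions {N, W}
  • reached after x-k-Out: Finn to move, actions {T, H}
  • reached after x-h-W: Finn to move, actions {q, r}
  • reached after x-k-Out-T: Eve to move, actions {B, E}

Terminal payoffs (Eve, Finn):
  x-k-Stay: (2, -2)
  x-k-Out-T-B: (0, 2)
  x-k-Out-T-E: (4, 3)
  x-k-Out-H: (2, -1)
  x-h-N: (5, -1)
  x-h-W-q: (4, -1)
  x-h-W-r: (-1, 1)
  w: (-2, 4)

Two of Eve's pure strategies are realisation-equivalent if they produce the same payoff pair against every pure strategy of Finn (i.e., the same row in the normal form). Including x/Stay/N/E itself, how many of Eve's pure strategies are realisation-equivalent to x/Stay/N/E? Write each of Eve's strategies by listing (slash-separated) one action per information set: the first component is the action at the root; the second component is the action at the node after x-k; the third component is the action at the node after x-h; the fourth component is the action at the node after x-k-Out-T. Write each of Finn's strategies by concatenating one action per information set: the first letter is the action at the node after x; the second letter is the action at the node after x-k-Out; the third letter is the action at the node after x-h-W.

Row for x/Stay/N/E (columns kTq, kTr, kHq, kHr, hTq, hTr, hHq, hHr): (2,-2) (2,-2) (2,-2) (2,-2) (5,-1) (5,-1) (5,-1) (5,-1).
Under x/Stay/N/E, Eve's choice at the node after x-k-Out-T can never be reached regardless of what Finn does, so varying those choices leaves every outcome unchanged.
Holding the reachable choices fixed and varying the unreachable one freely already gives 2 equivalent strategies.
No other strategy reproduces this row, so those 2 are the full class: x/Stay/N/B, x/Stay/N/E.

2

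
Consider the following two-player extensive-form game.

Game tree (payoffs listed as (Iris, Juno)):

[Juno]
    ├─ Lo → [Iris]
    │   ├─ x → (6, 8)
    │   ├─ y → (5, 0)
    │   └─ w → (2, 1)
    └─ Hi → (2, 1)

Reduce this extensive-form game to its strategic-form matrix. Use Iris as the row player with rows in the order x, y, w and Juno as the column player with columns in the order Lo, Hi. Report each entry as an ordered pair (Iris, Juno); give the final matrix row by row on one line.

x: (6,8) (2,1) | y: (5,0) (2,1) | w: (2,1) (2,1)

           Lo       Hi
   x    (6,8)    (2,1)
   y    (5,0)    (2,1)
   w    (2,1)    (2,1)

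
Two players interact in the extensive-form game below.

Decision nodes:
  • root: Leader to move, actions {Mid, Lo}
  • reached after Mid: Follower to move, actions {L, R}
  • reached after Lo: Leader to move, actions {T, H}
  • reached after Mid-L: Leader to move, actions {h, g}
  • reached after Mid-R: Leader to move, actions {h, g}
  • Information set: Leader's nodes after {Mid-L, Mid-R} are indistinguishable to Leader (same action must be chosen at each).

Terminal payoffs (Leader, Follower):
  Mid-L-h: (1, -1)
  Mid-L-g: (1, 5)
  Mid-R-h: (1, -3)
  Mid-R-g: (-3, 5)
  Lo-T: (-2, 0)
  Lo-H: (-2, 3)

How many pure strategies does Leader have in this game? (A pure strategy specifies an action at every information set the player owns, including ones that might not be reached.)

Leader owns the root with actions {Mid, Lo} — two choices.
Leader owns the node after Lo with actions {T, H} — two choices.
Leader owns the information set {Mid-L, Mid-R} with actions {h, g} — two choices.
A pure strategy fixes one action at each information set independently, so the count is the product 2 × 2 × 2 = 8.

8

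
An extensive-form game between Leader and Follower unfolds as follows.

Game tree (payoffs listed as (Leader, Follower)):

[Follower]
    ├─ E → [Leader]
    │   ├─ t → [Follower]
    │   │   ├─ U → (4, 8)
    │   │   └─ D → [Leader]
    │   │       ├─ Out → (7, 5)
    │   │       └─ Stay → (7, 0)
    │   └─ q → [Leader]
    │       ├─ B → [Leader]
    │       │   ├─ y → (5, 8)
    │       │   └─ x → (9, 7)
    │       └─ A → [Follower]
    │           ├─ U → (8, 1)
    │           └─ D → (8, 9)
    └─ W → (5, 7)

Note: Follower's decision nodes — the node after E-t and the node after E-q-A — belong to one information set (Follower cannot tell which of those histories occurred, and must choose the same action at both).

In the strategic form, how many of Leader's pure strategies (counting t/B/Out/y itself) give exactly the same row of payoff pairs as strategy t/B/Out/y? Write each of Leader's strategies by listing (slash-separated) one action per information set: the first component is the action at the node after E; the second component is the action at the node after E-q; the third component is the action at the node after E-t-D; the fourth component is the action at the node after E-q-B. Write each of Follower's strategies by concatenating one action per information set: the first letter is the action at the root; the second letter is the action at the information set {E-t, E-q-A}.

Row for t/B/Out/y (columns EU, ED, WU, WD): (4,8) (7,5) (5,7) (5,7).
Under t/B/Out/y, Leader's choice at the node after E-q and at the node after E-q-B can never be reached regardless of what Follower does, so varying those choices leaves every outcome unchanged.
Holding the reachable choices fixed and varying the unreachable ones freely already gives 2 × 2 = 4 equivalent strategies.
No other strategy reproduces this row, so those 4 are the full class: t/B/Out/y, t/B/Out/x, t/A/Out/y, t/A/Out/x.

4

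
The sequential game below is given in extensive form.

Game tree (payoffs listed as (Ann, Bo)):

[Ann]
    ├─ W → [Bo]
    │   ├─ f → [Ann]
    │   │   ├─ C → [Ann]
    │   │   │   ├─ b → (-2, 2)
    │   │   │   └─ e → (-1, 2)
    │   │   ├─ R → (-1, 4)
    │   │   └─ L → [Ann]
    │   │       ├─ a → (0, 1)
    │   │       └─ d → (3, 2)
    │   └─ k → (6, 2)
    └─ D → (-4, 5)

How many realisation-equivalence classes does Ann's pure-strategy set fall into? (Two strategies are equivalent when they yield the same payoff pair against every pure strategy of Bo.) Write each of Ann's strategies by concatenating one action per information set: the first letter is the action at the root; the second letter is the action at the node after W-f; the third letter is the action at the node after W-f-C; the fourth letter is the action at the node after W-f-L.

Ann has 24 pure strategies: WCba, WCbd, WCea, WCed, WRba, WRbd, WRea, WRed, WLba, WLbd, WLea, WLed, DCba, DCbd, DCea, DCed, DRba, DRbd, DRea, DRed, DLba, DLbd, DLea, DLed. Columns: f, k.
{WCba, WCbd} → row (-2,2) (6,2)
{WCea, WCed} → row (-1,2) (6,2)
{WRba, WRbd, WRea, WRed} → row (-1,4) (6,2)
{WLba, WLea} → row (0,1) (6,2)
{WLbd, WLed} → row (3,2) (6,2)
{DCba, DCbd, DCea, DCed, DRba, DRbd, DRea, DRed, DLba, DLbd, DLea, DLed} → row (-4,5) (-4,5)
That's 6 distinct rows out of 24 strategies.

6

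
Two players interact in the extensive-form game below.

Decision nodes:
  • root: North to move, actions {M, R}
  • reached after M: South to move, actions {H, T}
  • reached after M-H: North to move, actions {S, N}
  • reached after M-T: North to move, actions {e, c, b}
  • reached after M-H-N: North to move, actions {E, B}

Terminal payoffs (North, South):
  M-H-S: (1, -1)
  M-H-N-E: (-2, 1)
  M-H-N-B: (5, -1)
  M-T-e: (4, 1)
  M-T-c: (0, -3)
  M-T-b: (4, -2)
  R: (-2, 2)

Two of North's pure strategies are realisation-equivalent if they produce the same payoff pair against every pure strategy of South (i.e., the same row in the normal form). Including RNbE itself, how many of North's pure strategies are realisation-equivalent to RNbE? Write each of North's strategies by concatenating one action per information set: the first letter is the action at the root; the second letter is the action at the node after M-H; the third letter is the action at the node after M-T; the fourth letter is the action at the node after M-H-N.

12

Row for RNbE (columns H, T): (-2,2) (-2,2).
Under RNbE, North's choice at the node after M-H and at the node after M-T and at the node after M-H-N can never be reached regardless of what South does, so varying those choices leaves every outcome unchanged.
Holding the reachable choices fixed and varying the unreachable ones freely already gives 2 × 3 × 2 = 12 equivalent strategies.
No other strategy reproduces this row, so those 12 are the full class: RSeE, RSeB, RScE, RScB, RSbE, RSbB, RNeE, RNeB, RNcE, RNcB, RNbE, RNbB.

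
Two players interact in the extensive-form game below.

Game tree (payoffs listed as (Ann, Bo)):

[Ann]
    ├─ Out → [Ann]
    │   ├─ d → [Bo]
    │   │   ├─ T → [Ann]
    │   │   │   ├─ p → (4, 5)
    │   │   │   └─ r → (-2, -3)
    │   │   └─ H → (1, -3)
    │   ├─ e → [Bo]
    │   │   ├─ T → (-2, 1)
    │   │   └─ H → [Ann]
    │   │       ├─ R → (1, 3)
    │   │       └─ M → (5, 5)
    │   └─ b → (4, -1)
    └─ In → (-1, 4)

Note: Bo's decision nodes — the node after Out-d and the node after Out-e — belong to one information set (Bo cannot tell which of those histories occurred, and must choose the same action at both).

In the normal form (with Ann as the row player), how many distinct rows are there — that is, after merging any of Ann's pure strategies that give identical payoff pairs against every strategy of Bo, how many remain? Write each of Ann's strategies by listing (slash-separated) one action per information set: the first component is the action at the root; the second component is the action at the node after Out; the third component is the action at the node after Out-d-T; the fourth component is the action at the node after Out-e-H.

6

Ann has 24 pure strategies: Out/d/p/R, Out/d/p/M, Out/d/r/R, Out/d/r/M, Out/e/p/R, Out/e/p/M, Out/e/r/R, Out/e/r/M, Out/b/p/R, Out/b/p/M, Out/b/r/R, Out/b/r/M, In/d/p/R, In/d/p/M, In/d/r/R, In/d/r/M, In/e/p/R, In/e/p/M, In/e/r/R, In/e/r/M, In/b/p/R, In/b/p/M, In/b/r/R, In/b/r/M. Columns: T, H.
{Out/d/p/R, Out/d/p/M} → row (4,5) (1,-3)
{Out/d/r/R, Out/d/r/M} → row (-2,-3) (1,-3)
{Out/e/p/R, Out/e/r/R} → row (-2,1) (1,3)
{Out/e/p/M, Out/e/r/M} → row (-2,1) (5,5)
{Out/b/p/R, Out/b/p/M, Out/b/r/R, Out/b/r/M} → row (4,-1) (4,-1)
{In/d/p/R, In/d/p/M, In/d/r/R, In/d/r/M, In/e/p/R, In/e/p/M, In/e/r/R, In/e/r/M, In/b/p/R, In/b/p/M, In/b/r/R, In/b/r/M} → row (-1,4) (-1,4)
That's 6 distinct rows out of 24 strategies.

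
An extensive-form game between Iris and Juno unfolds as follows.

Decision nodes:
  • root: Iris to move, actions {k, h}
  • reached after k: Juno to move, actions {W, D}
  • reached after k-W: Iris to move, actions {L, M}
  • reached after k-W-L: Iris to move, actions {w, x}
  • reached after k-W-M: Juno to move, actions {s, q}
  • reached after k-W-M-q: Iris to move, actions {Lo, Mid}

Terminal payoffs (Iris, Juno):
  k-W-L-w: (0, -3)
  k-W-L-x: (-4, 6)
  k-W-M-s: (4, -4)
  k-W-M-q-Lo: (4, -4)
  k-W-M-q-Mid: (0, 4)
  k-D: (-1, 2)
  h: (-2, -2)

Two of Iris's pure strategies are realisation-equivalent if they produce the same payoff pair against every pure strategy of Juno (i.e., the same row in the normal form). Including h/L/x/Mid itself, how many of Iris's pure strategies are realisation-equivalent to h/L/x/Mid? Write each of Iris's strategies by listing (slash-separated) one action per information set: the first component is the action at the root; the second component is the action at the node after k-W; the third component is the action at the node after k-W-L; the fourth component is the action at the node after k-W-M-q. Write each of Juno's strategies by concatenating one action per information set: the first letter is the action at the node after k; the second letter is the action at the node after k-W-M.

Row for h/L/x/Mid (columns Ws, Wq, Ds, Dq): (-2,-2) (-2,-2) (-2,-2) (-2,-2).
Under h/L/x/Mid, Iris's choice at the node after k-W and at the node after k-W-L and at the node after k-W-M-q can never be reached regardless of what Juno does, so varying those choices leaves every outcome unchanged.
Holding the reachable choices fixed and varying the unreachable ones freely already gives 2 × 2 × 2 = 8 equivalent strategies.
No other strategy reproduces this row, so those 8 are the full class: h/L/w/Lo, h/L/w/Mid, h/L/x/Lo, h/L/x/Mid, h/M/w/Lo, h/M/w/Mid, h/M/x/Lo, h/M/x/Mid.

8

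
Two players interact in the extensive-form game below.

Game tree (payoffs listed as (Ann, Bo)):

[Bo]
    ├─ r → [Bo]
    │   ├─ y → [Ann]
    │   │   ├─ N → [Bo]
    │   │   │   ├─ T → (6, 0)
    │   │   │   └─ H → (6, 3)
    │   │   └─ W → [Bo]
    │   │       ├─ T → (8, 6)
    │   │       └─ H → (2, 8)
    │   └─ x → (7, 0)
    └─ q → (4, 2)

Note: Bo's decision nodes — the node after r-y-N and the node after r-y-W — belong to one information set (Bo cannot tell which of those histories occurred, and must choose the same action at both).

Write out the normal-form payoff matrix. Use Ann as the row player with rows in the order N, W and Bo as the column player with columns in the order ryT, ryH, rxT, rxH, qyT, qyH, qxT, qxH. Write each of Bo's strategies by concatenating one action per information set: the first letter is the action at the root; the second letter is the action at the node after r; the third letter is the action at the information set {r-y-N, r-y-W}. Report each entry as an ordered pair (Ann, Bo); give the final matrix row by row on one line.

          ryT      ryH      rxT      rxH      qyT      qyH      qxT      qxH
   N    (6,0)    (6,3)    (7,0)    (7,0)    (4,2)    (4,2)    (4,2)    (4,2)
   W    (8,6)    (2,8)    (7,0)    (7,0)    (4,2)    (4,2)    (4,2)    (4,2)

N: (6,0) (6,3) (7,0) (7,0) (4,2) (4,2) (4,2) (4,2) | W: (8,6) (2,8) (7,0) (7,0) (4,2) (4,2) (4,2) (4,2)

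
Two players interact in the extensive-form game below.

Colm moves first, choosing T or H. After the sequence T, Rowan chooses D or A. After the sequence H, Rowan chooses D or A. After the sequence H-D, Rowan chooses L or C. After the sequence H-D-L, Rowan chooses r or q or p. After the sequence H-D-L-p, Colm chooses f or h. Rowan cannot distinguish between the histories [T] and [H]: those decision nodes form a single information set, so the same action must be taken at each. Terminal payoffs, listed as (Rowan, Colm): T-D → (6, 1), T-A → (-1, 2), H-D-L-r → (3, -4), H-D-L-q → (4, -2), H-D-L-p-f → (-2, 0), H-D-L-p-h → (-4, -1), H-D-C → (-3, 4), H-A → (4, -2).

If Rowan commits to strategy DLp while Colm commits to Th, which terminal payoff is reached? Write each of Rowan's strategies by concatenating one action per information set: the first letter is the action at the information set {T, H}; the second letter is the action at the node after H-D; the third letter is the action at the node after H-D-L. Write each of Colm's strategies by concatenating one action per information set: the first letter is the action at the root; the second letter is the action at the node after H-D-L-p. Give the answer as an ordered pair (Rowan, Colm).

(6, 1)

Trace the play path from the root:
  Colm plays T
  Rowan plays D at [T]
→ terminal payoff (6, 1).
(Rowan's choice at the node after H-D is never reached on this path, so it doesn't affect the outcome.)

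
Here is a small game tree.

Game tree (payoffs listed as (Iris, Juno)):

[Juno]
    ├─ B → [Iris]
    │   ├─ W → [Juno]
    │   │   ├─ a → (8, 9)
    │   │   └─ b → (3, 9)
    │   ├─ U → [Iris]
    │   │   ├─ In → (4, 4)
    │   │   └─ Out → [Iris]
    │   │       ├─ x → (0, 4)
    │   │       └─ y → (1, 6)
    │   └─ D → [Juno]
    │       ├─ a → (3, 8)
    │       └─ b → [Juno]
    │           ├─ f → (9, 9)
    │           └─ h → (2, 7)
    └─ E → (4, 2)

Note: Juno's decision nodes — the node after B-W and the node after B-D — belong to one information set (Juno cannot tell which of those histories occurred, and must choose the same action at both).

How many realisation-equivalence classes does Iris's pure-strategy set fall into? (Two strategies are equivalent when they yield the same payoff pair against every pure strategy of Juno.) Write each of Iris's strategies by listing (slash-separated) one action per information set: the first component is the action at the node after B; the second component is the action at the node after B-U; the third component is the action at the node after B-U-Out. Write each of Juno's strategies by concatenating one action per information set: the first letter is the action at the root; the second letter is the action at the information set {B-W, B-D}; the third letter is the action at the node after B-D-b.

Iris has 12 pure strategies: W/In/x, W/In/y, W/Out/x, W/Out/y, U/In/x, U/In/y, U/Out/x, U/Out/y, D/In/x, D/In/y, D/Out/x, D/Out/y. Columns: Baf, Bah, Bbf, Bbh, Eaf, Eah, Ebf, Ebh.
{W/In/x, W/In/y, W/Out/x, W/Out/y} → row (8,9) (8,9) (3,9) (3,9) (4,2) (4,2) (4,2) (4,2)
{U/In/x, U/In/y} → row (4,4) (4,4) (4,4) (4,4) (4,2) (4,2) (4,2) (4,2)
{U/Out/x} → row (0,4) (0,4) (0,4) (0,4) (4,2) (4,2) (4,2) (4,2)
{U/Out/y} → row (1,6) (1,6) (1,6) (1,6) (4,2) (4,2) (4,2) (4,2)
{D/In/x, D/In/y, D/Out/x, D/Out/y} → row (3,8) (3,8) (9,9) (2,7) (4,2) (4,2) (4,2) (4,2)
That's 5 distinct rows out of 12 strategies.

5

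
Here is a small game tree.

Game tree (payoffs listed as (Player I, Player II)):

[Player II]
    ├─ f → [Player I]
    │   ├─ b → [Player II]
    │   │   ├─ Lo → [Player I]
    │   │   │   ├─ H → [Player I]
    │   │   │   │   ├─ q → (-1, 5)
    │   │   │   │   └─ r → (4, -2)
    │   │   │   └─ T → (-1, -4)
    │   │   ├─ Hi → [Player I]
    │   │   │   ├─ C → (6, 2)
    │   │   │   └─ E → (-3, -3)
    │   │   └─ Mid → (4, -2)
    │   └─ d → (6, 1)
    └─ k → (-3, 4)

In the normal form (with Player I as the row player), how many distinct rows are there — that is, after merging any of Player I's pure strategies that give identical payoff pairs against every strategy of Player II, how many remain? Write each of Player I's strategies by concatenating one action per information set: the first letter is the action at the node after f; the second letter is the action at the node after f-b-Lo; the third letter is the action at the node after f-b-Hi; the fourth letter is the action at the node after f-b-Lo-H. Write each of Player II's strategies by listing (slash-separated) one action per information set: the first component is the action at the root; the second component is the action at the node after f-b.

Player I has 16 pure strategies: bHCq, bHCr, bHEq, bHEr, bTCq, bTCr, bTEq, bTEr, dHCq, dHCr, dHEq, dHEr, dTCq, dTCr, dTEq, dTEr. Columns: f/Lo, f/Hi, f/Mid, k/Lo, k/Hi, k/Mid.
{bHCq} → row (-1,5) (6,2) (4,-2) (-3,4) (-3,4) (-3,4)
{bHCr} → row (4,-2) (6,2) (4,-2) (-3,4) (-3,4) (-3,4)
{bHEq} → row (-1,5) (-3,-3) (4,-2) (-3,4) (-3,4) (-3,4)
{bHEr} → row (4,-2) (-3,-3) (4,-2) (-3,4) (-3,4) (-3,4)
{bTCq, bTCr} → row (-1,-4) (6,2) (4,-2) (-3,4) (-3,4) (-3,4)
{bTEq, bTEr} → row (-1,-4) (-3,-3) (4,-2) (-3,4) (-3,4) (-3,4)
{dHCq, dHCr, dHEq, dHEr, dTCq, dTCr, dTEq, dTEr} → row (6,1) (6,1) (6,1) (-3,4) (-3,4) (-3,4)
That's 7 distinct rows out of 16 strategies.

7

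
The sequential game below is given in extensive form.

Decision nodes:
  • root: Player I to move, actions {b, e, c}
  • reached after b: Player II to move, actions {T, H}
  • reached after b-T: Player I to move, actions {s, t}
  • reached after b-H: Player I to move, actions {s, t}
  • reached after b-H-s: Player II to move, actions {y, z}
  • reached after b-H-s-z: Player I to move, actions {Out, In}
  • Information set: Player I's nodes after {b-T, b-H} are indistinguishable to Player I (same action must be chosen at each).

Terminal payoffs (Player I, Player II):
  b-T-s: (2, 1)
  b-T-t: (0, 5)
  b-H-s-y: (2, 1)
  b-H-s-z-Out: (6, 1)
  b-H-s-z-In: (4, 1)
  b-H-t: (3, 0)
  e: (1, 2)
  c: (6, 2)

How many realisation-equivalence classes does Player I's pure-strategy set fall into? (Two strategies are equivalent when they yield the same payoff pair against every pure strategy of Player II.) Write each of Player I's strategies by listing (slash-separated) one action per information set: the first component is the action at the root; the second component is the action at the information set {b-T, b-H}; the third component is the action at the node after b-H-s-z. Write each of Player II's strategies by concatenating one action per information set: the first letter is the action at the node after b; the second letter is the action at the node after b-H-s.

5

Player I has 12 pure strategies: b/s/Out, b/s/In, b/t/Out, b/t/In, e/s/Out, e/s/In, e/t/Out, e/t/In, c/s/Out, c/s/In, c/t/Out, c/t/In. Columns: Ty, Tz, Hy, Hz.
{b/s/Out} → row (2,1) (2,1) (2,1) (6,1)
{b/s/In} → row (2,1) (2,1) (2,1) (4,1)
{b/t/Out, b/t/In} → row (0,5) (0,5) (3,0) (3,0)
{e/s/Out, e/s/In, e/t/Out, e/t/In} → row (1,2) (1,2) (1,2) (1,2)
{c/s/Out, c/s/In, c/t/Out, c/t/In} → row (6,2) (6,2) (6,2) (6,2)
That's 5 distinct rows out of 12 strategies.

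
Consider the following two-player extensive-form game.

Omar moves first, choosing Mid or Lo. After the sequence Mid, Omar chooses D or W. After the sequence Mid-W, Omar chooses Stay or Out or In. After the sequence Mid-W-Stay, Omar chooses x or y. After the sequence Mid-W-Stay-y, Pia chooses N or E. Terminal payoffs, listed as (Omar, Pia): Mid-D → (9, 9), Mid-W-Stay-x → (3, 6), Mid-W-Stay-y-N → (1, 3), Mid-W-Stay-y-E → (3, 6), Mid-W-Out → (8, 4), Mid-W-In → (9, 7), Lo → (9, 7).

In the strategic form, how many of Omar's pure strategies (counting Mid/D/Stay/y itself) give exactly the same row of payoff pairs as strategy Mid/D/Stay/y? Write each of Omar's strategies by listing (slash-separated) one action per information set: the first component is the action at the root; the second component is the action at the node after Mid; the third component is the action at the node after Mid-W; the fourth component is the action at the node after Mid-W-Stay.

6

Row for Mid/D/Stay/y (columns N, E): (9,9) (9,9).
Under Mid/D/Stay/y, Omar's choice at the node after Mid-W and at the node after Mid-W-Stay can never be reached regardless of what Pia does, so varying those choices leaves every outcome unchanged.
Holding the reachable choices fixed and varying the unreachable ones freely already gives 3 × 2 = 6 equivalent strategies.
No other strategy reproduces this row, so those 6 are the full class: Mid/D/Stay/x, Mid/D/Stay/y, Mid/D/Out/x, Mid/D/Out/y, Mid/D/In/x, Mid/D/In/y.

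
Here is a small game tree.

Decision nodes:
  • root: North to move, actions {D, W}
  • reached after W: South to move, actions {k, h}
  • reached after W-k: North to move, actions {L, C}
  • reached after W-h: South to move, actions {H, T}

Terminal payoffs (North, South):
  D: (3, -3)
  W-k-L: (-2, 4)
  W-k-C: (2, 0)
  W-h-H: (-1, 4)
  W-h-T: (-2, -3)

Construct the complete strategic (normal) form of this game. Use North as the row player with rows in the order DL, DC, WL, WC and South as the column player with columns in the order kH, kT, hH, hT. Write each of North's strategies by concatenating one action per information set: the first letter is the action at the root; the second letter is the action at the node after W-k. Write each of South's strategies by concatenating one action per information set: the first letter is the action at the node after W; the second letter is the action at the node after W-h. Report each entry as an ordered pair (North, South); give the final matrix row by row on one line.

DL: (3,-3) (3,-3) (3,-3) (3,-3) | DC: (3,-3) (3,-3) (3,-3) (3,-3) | WL: (-2,4) (-2,4) (-1,4) (-2,-3) | WC: (2,0) (2,0) (-1,4) (-2,-3)

           kH       kT       hH       hT
  DL   (3,-3)   (3,-3)   (3,-3)   (3,-3)
  DC   (3,-3)   (3,-3)   (3,-3)   (3,-3)
  WL   (-2,4)   (-2,4)   (-1,4)  (-2,-3)
  WC    (2,0)    (2,0)   (-1,4)  (-2,-3)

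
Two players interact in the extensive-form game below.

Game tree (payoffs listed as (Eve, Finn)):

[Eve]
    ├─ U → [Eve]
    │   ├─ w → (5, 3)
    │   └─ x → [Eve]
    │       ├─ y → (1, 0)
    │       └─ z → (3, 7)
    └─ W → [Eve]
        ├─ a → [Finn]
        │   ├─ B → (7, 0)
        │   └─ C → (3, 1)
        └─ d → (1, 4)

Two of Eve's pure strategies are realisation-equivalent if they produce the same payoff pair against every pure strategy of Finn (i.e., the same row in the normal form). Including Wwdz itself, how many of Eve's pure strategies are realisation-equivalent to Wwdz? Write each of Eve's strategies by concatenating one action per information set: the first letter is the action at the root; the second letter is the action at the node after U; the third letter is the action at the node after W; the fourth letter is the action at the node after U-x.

Row for Wwdz (columns B, C): (1,4) (1,4).
Under Wwdz, Eve's choice at the node after U and at the node after U-x can never be reached regardless of what Finn does, so varying those choices leaves every outcome unchanged.
Holding the reachable choices fixed and varying the unreachable ones freely already gives 2 × 2 = 4 equivalent strategies.
No other strategy reproduces this row, so those 4 are the full class: Wwdy, Wwdz, Wxdy, Wxdz.

4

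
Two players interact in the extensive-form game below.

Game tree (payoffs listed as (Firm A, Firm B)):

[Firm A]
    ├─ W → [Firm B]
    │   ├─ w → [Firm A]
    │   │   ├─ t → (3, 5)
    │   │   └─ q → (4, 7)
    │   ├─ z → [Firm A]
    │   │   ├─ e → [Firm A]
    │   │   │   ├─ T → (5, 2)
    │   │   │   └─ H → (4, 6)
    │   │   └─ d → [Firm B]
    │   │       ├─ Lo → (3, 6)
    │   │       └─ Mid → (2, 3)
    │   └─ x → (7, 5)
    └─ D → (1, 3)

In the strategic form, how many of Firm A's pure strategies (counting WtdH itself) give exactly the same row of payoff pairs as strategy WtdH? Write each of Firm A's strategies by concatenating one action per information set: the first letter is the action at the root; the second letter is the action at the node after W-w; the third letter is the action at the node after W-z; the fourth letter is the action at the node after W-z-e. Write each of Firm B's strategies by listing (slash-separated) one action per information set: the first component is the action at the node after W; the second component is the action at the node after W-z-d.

2

Row for WtdH (columns w/Lo, w/Mid, z/Lo, z/Mid, x/Lo, x/Mid): (3,5) (3,5) (3,6) (2,3) (7,5) (7,5).
Under WtdH, Firm A's choice at the node after W-z-e can never be reached regardless of what Firm B does, so varying those choices leaves every outcome unchanged.
Holding the reachable choices fixed and varying the unreachable one freely already gives 2 equivalent strategies.
No other strategy reproduces this row, so those 2 are the full class: WtdT, WtdH.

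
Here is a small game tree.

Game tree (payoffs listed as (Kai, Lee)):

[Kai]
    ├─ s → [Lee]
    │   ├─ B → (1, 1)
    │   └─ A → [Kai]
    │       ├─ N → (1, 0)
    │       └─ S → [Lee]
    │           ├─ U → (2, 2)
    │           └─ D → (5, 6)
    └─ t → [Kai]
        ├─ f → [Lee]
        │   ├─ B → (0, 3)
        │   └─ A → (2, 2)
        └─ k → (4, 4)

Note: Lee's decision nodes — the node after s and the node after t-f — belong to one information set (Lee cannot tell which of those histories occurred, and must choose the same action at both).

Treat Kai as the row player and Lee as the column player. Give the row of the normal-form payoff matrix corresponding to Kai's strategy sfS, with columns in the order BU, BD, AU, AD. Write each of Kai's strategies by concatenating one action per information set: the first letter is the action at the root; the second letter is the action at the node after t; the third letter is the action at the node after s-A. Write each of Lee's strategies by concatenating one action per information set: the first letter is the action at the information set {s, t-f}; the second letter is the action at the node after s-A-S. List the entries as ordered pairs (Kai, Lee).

(1,1) (1,1) (2,2) (5,6)

vs BU: Kai plays s → Lee plays B at [s] → (1, 1)
vs BD: Kai plays s → Lee plays B at [s] → (1, 1)
vs AU: Kai plays s → Lee plays A at [s] → Kai plays S at [s-A] → Lee plays U at [s-A-S] → (2, 2)
vs AD: Kai plays s → Lee plays A at [s] → Kai plays S at [s-A] → Lee plays D at [s-A-S] → (5, 6)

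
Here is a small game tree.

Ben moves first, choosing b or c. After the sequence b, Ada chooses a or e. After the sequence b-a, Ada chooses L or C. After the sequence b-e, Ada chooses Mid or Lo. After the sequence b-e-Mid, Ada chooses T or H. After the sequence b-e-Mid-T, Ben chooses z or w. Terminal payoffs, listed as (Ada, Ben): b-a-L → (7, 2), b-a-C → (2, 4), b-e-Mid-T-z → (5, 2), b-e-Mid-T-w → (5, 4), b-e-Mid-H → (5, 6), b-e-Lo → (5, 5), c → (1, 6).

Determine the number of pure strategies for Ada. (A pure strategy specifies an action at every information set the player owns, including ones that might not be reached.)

16

Ada owns the node after b with actions {a, e} — two choices.
Ada owns the node after b-a with actions {L, C} — two choices.
Ada owns the node after b-e with actions {Mid, Lo} — two choices.
Ada owns the node after b-e-Mid with actions {T, H} — two choices.
A pure strategy fixes one action at each information set independently, so the count is the product 2 × 2 × 2 × 2 = 16.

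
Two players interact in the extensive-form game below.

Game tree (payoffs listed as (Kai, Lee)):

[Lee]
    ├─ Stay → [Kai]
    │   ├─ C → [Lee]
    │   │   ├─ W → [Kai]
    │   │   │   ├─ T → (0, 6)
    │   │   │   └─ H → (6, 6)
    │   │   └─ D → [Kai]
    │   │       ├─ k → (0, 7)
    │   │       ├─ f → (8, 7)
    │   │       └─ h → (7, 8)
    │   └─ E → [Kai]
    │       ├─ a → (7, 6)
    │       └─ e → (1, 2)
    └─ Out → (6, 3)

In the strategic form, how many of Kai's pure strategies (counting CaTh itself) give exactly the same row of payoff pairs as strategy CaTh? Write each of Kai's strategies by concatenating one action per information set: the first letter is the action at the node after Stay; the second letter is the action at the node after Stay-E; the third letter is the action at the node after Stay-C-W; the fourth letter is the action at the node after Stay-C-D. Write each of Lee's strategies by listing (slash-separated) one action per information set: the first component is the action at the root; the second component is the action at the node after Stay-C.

Row for CaTh (columns Stay/W, Stay/D, Out/W, Out/D): (0,6) (7,8) (6,3) (6,3).
Under CaTh, Kai's choice at the node after Stay-E can never be reached regardless of what Lee does, so varying those choices leaves every outcome unchanged.
Holding the reachable choices fixed and varying the unreachable one freely already gives 2 equivalent strategies.
No other strategy reproduces this row, so those 2 are the full class: CaTh, CeTh.

2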